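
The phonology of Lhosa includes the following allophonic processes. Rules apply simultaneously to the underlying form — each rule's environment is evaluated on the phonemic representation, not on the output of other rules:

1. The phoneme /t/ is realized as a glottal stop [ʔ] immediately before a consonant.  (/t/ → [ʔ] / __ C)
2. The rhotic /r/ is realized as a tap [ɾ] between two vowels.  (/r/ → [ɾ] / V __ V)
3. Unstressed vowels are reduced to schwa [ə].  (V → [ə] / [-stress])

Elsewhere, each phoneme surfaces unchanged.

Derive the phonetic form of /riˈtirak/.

[rəˈtiɾək]

/r/ — word-initial; rule 2 does not apply here → [r].
/i/ meets the environment for rule 3 (in an unstressed syllable) → [ə].
/t/ (between /i/ and /i/) fails the environment for rule 1, so it stays [t].
/i/ (between /t/ and /r/): rule 3 targets it, but not in an unstressed syllable → unchanged [i].
/r/ (between /i/ and /a/) occurs between two vowels → [ɾ] by rule 2.
/a/ (between /r/ and /k/): in an unstressed syllable, so rule 3 applies → [ə].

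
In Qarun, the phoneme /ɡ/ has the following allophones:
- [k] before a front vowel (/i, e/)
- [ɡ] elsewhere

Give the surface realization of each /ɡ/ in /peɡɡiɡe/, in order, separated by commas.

Occurrence 1 (position 3): no conditioning environment matches → elsewhere allophone [ɡ].
Occurrence 2 (position 4): before a front vowel (/i, e/) → [k].
Occurrence 3 (position 6): before a front vowel (/i, e/) → [k].

[ɡ], [k], [k]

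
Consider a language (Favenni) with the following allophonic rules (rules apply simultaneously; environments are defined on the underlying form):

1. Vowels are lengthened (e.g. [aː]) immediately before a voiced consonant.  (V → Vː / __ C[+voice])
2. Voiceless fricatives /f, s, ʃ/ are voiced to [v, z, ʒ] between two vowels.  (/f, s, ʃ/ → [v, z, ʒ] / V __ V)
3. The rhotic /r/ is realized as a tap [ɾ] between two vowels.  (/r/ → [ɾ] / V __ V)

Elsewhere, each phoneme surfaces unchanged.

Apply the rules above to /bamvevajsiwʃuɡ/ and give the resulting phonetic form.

Rule 1 applies to /a/ (between /b/ and /m/: before a voiced consonant) → [aː].
/e/ meets the environment for rule 1 (before a voiced consonant) → [eː].
/a/ — between /v/ and /j/, before a voiced consonant — surfaces as [aː] (rule 1).
/s/ (between /j/ and /i/): rule 2 targets it, but not between two vowels → unchanged [s].
/i/ meets the environment for rule 1 (before a voiced consonant) → [iː].
/ʃ/ (between /w/ and /u/) fails the environment for rule 2, so it stays [ʃ].
/u/ meets the environment for rule 1 (before a voiced consonant) → [uː].

[baːmveːvaːjsiːwʃuːɡ]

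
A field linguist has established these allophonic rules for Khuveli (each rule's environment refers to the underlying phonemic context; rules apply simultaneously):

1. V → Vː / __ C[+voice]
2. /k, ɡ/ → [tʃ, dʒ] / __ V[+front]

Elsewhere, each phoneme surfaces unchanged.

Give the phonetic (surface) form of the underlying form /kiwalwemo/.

/k/ (word-initial): before a front vowel, so rule 2 applies → [tʃ].
/i/ (between /k/ and /w/) occurs before a voiced consonant → [iː] by rule 1.
/w/ (between /i/ and /a/) is unaffected → [w].
Rule 1 applies to /a/ (between /w/ and /l/: before a voiced consonant) → [aː].
/l/ stays [l].
/w/ (between /l/ and /e/) is unaffected → [w].
/e/ (between /w/ and /m/): before a voiced consonant, so rule 1 applies → [eː].
/m/ — not in any rule's target class → [m].
/o/ — word-final; rule 1 does not apply here → [o].

[tʃiːwaːlweːmo]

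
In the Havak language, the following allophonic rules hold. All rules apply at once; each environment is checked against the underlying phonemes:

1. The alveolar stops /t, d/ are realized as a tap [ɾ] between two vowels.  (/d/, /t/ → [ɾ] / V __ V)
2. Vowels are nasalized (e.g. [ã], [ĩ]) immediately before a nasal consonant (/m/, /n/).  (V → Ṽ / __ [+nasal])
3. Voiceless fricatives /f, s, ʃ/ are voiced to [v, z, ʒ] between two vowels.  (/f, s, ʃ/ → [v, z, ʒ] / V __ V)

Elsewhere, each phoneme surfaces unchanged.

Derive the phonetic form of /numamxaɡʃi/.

/n/ stays [n].
/u/ (between /n/ and /m/) occurs before a nasal consonant → [ũ] by rule 2.
/m/ (between /u/ and /a/): no rule targets it → [m].
Rule 2 applies to /a/ (between /m/ and /m/: before a nasal consonant) → [ã].
/m/ — not in any rule's target class → [m].
/x/ (between /m/ and /a/): no rule targets it → [x].
/a/ (between /x/ and /ɡ/): rule 2 targets it, but not before a nasal consonant → unchanged [a].
/ɡ/ stays [ɡ].
/ʃ/ (between /ɡ/ and /i/) is in the target of rule 3 but the environment (between two vowels) is not met → [ʃ].
/i/ (word-final) fails the environment for rule 2, so it stays [i].

[nũmãmxaɡʃi]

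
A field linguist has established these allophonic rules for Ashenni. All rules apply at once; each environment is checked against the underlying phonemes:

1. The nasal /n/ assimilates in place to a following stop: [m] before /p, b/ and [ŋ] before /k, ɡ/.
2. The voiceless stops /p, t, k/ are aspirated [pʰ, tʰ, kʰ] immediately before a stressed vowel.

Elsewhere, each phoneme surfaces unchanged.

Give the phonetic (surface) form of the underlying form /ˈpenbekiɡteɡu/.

[ˈpʰembekiɡteɡu]

/p/ meets the environment for rule 2 (immediately before a stressed vowel) → [pʰ].
/e/ (between /p/ and /n/) is unaffected → [e].
/n/ — between /e/ and /b/, before a labial or velar stop — surfaces as [m] (rule 1).
/b/ (between /n/ and /e/): no rule targets it → [b].
/e/ — not in any rule's target class → [e].
/k/ (between /e/ and /i/) is in the target of rule 2 but the environment (immediately before a stressed vowel) is not met → [k].
/i/ stays [i].
/ɡ/ stays [ɡ].
/t/ (between /ɡ/ and /e/): rule 2 targets it, but not immediately before a stressed vowel → unchanged [t].
/e/ — not in any rule's target class → [e].
/ɡ/ stays [ɡ].
/u/ (word-final) is unaffected → [u].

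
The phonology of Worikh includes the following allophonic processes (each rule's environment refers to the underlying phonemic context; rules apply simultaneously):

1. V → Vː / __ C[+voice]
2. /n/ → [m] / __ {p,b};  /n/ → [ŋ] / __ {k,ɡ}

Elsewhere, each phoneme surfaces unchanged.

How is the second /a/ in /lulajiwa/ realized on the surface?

[a]

/a/ (word-final) fails the environment for rule 1, so it stays [a].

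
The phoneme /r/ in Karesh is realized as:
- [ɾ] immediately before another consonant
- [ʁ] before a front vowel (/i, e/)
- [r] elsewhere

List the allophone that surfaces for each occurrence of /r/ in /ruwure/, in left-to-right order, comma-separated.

Occurrence 1 (position 1): no conditioning environment matches → elsewhere allophone [r].
Occurrence 2 (position 5): before a front vowel (/i, e/) → [ʁ].

[r], [ʁ]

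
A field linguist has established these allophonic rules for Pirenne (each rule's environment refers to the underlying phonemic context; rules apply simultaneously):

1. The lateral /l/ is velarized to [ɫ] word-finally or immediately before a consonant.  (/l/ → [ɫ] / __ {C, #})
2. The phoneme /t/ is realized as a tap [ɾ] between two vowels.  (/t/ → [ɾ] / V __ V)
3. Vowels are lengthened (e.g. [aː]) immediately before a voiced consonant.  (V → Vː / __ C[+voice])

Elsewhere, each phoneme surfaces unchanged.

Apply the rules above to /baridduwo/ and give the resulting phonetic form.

[baːriːdduːwo]

/b/ (word-initial): no rule targets it → [b].
/a/ meets the environment for rule 3 (before a voiced consonant) → [aː].
/r/ (between /a/ and /i/) is unaffected → [r].
/i/ — between /r/ and /d/, before a voiced consonant — surfaces as [iː] (rule 3).
/d/ (between /i/ and /d/): no rule targets it → [d].
/d/ (between /d/ and /u/) is unaffected → [d].
/u/ (between /d/ and /w/) occurs before a voiced consonant → [uː] by rule 3.
/w/ stays [w].
/o/ (word-final) is in the target of rule 3 but the environment (before a voiced consonant) is not met → [o].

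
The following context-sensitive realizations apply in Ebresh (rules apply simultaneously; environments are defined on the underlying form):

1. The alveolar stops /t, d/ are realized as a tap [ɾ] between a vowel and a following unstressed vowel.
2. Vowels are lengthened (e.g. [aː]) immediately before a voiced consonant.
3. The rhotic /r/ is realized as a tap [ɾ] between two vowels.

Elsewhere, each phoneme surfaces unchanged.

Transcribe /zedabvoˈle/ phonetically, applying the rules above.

[zeːɾaːbvoːˈle]

/z/ (word-initial) is unaffected → [z].
/e/ (between /z/ and /d/) occurs before a voiced consonant → [eː] by rule 2.
Rule 1 applies to /d/ (between /e/ and /a/: between a vowel and a following unstressed vowel) → [ɾ].
/a/ (between /d/ and /b/) occurs before a voiced consonant → [aː] by rule 2.
/b/ — not in any rule's target class → [b].
/v/ — not in any rule's target class → [v].
/o/ (between /v/ and /l/) occurs before a voiced consonant → [oː] by rule 2.
/l/ — not in any rule's target class → [l].
/e/ — word-final; rule 2 does not apply here → [e].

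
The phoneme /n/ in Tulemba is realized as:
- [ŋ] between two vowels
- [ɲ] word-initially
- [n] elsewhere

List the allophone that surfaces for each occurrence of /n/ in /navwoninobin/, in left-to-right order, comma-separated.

[ɲ], [ŋ], [ŋ], [n]

Occurrence 1 (position 1): word-initially → [ɲ].
Occurrence 2 (position 6): between two vowels → [ŋ].
Occurrence 3 (position 8): between two vowels → [ŋ].
Occurrence 4 (position 12): no conditioning environment matches → elsewhere allophone [n].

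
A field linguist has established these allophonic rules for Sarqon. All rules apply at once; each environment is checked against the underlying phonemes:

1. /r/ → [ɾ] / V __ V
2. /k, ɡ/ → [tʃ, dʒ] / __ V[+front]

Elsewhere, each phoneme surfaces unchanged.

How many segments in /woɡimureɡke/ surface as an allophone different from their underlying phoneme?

Segments that undergo a rule: /ɡ/ → [dʒ] (rule 2); /r/ → [ɾ] (rule 1); /k/ → [tʃ] (rule 2).
All other segments surface unchanged.

3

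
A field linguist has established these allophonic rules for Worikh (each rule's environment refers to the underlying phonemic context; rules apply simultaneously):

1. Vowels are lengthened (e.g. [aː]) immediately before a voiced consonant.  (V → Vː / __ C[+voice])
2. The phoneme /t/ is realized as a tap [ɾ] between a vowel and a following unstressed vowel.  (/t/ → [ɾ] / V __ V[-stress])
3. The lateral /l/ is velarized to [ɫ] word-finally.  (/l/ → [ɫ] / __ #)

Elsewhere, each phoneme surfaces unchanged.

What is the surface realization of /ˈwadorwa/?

/w/ stays [w].
/a/ (between /w/ and /d/): before a voiced consonant, so rule 1 applies → [aː].
/d/ stays [d].
Rule 1 applies to /o/ (between /d/ and /r/: before a voiced consonant) → [oː].
/r/ (between /o/ and /w/): no rule targets it → [r].
/w/ stays [w].
/a/ (word-final) is in the target of rule 1 but the environment (before a voiced consonant) is not met → [a].

[ˈwaːdoːrwa]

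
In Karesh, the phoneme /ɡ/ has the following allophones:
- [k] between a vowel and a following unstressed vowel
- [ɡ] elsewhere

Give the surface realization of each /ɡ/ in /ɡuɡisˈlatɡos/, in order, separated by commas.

[ɡ], [k], [ɡ]

Occurrence 1 (position 1): no conditioning environment matches → elsewhere allophone [ɡ].
Occurrence 2 (position 3): between a vowel and a following unstressed vowel → [k].
Occurrence 3 (position 9): no conditioning environment matches → elsewhere allophone [ɡ].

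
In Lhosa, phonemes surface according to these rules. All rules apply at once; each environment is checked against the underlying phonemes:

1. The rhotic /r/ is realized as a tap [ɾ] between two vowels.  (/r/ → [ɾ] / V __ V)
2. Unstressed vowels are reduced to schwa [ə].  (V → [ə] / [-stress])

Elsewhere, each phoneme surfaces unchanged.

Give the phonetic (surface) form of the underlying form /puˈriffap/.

/p/ stays [p].
/u/ — between /p/ and /r/, in an unstressed syllable — surfaces as [ə] (rule 2).
/r/ (between /u/ and /i/): between two vowels, so rule 1 applies → [ɾ].
/i/ — between /r/ and /f/; rule 2 does not apply here → [i].
/f/ (between /i/ and /f/) is unaffected → [f].
/f/ (between /f/ and /a/): no rule targets it → [f].
Rule 2 applies to /a/ (between /f/ and /p/: in an unstressed syllable) → [ə].
/p/ stays [p].

[pəˈɾiffəp]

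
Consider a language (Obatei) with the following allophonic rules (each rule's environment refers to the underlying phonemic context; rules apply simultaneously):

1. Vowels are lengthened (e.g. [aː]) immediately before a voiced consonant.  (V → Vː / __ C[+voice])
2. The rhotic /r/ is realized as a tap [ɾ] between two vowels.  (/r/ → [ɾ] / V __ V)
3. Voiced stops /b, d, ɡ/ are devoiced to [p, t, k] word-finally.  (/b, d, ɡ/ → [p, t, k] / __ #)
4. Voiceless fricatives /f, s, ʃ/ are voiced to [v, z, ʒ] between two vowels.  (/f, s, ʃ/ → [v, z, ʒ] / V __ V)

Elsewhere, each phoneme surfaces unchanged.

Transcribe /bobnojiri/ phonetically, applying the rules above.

/b/ (word-initial) fails the environment for rule 3, so it stays [b].
/o/ (between /b/ and /b/): before a voiced consonant, so rule 1 applies → [oː].
/b/ — between /o/ and /n/; rule 3 does not apply here → [b].
/n/ (between /b/ and /o/) is unaffected → [n].
/o/ — between /n/ and /j/, before a voiced consonant — surfaces as [oː] (rule 1).
/j/ (between /o/ and /i/) is unaffected → [j].
/i/ — between /j/ and /r/, before a voiced consonant — surfaces as [iː] (rule 1).
/r/ (between /i/ and /i/) occurs between two vowels → [ɾ] by rule 2.
/i/ (word-final) is in the target of rule 1 but the environment (before a voiced consonant) is not met → [i].

[boːbnoːjiːɾi]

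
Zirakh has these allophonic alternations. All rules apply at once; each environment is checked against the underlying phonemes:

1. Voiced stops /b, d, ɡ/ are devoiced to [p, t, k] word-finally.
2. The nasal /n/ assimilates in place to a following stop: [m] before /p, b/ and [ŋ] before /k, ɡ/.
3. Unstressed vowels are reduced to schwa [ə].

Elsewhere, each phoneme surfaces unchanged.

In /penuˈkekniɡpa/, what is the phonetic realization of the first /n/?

/n/ (between /e/ and /u/) is in the target of rule 2 but the environment (before a labial or velar stop) is not met → [n].

[n]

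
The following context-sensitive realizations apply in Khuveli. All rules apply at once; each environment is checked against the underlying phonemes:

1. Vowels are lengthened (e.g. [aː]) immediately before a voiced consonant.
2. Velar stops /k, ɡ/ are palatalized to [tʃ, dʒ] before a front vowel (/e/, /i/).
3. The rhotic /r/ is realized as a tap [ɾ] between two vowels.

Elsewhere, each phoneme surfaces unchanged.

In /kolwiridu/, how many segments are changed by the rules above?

Segments that undergo a rule: /o/ → [oː] (rule 1); /i/ → [iː] (rule 1); /r/ → [ɾ] (rule 3); /i/ → [iː] (rule 1).
All other segments surface unchanged.

4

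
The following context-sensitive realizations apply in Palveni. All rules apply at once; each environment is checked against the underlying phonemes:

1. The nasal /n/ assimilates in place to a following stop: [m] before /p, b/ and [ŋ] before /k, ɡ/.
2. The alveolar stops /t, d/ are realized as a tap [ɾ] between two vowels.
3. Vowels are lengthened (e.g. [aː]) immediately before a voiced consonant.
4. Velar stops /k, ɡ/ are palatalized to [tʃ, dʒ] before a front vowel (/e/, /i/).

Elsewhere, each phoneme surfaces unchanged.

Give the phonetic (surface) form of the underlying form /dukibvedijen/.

/d/ (word-initial): rule 2 targets it, but not between two vowels → unchanged [d].
/u/ (between /d/ and /k/) fails the environment for rule 3, so it stays [u].
/k/ meets the environment for rule 4 (before a front vowel) → [tʃ].
/i/ meets the environment for rule 3 (before a voiced consonant) → [iː].
/b/ (between /i/ and /v/) is unaffected → [b].
/v/ stays [v].
/e/ — between /v/ and /d/, before a voiced consonant — surfaces as [eː] (rule 3).
/d/ (between /e/ and /i/): between two vowels, so rule 2 applies → [ɾ].
/i/ (between /d/ and /j/) occurs before a voiced consonant → [iː] by rule 3.
/j/ — not in any rule's target class → [j].
Rule 3 applies to /e/ (between /j/ and /n/: before a voiced consonant) → [eː].
/n/ (word-final): rule 1 targets it, but not before a labial or velar stop → unchanged [n].

[dutʃiːbveːɾiːjeːn]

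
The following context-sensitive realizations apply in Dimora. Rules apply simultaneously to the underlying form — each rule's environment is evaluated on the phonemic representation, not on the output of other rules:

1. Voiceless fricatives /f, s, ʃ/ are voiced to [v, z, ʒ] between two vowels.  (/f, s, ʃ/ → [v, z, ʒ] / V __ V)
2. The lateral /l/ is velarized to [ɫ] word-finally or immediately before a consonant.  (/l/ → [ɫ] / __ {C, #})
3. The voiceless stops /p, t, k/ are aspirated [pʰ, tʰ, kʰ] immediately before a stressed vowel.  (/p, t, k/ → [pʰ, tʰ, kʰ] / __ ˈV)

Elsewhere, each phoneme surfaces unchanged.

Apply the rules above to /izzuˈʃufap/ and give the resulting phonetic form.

[izzuˈʒuvap]

/ʃ/ — between /u/ and /u/, between two vowels — surfaces as [ʒ] (rule 1).
/f/ (between /u/ and /a/): between two vowels, so rule 1 applies → [v].
/p/ (word-final) fails the environment for rule 3, so it stays [p].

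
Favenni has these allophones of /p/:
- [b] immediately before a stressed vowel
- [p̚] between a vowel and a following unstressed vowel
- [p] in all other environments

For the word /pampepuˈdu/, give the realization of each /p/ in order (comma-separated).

Occurrence 1 (position 1): no conditioning environment matches → elsewhere allophone [p].
Occurrence 2 (position 4): no conditioning environment matches → elsewhere allophone [p].
Occurrence 3 (position 6): between a vowel and a following unstressed vowel → [p̚].

[p], [p], [p̚]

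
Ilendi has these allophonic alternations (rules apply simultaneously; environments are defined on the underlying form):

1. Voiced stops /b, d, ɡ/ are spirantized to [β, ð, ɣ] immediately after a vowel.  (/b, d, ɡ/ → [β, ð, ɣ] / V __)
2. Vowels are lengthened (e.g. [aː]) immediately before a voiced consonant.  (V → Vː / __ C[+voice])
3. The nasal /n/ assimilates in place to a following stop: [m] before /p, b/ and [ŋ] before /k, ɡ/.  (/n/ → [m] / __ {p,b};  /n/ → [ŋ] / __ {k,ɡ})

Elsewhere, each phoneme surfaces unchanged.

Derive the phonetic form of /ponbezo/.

[poːmbeːzo]

/p/ stays [p].
Rule 2 applies to /o/ (between /p/ and /n/: before a voiced consonant) → [oː].
/n/ meets the environment for rule 3 (before a labial or velar stop) → [m].
/b/ (between /n/ and /e/): rule 1 targets it, but not immediately after a vowel → unchanged [b].
/e/ (between /b/ and /z/): before a voiced consonant, so rule 2 applies → [eː].
/z/ — not in any rule's target class → [z].
/o/ (word-final) fails the environment for rule 2, so it stays [o].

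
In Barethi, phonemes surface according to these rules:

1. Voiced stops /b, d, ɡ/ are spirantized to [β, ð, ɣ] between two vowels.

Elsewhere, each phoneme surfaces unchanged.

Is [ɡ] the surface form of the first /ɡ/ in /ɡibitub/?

/ɡ/ (word-initial) is in the target of rule 1 but the environment (between two vowels) is not met → [ɡ].
The actual realization is [ɡ], which matches [ɡ].

Yes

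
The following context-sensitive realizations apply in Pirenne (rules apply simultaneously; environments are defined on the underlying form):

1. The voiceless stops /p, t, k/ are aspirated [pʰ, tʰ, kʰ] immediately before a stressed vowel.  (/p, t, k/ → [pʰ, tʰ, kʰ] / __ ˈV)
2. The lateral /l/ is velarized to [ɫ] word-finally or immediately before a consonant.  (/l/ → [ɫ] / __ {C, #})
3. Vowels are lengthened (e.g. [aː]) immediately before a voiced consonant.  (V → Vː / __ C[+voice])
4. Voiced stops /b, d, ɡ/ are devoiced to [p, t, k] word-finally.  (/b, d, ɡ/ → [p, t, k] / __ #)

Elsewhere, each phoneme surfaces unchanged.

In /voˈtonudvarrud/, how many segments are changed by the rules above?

6

Segments that undergo a rule: /t/ → [tʰ] (rule 1); /o/ → [oː] (rule 3); /u/ → [uː] (rule 3); /a/ → [aː] (rule 3); /u/ → [uː] (rule 3); /d/ → [t] (rule 4).
All other segments surface unchanged.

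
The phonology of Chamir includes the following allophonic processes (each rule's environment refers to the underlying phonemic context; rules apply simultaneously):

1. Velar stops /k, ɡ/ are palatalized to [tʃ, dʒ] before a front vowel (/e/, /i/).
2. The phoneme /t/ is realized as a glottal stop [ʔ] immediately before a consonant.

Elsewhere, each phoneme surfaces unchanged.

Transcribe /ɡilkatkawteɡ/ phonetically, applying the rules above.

/ɡ/ — word-initial, before a front vowel — surfaces as [dʒ] (rule 1).
/k/ (between /l/ and /a/) is in the target of rule 1 but the environment (before a front vowel) is not met → [k].
/t/ (between /a/ and /k/) occurs immediately before a consonant → [ʔ] by rule 2.
/k/ (between /t/ and /a/): rule 1 targets it, but not before a front vowel → unchanged [k].
/t/ (between /w/ and /e/): rule 2 targets it, but not immediately before a consonant → unchanged [t].
/ɡ/ — word-final; rule 1 does not apply here → [ɡ].

[dʒilkaʔkawteɡ]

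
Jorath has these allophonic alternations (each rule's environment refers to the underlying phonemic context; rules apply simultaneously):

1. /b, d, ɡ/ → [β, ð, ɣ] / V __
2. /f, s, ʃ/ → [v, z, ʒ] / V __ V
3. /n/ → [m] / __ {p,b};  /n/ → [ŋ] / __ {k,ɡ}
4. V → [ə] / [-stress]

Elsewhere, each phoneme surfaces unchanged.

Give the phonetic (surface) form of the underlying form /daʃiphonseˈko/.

[dəʒəphənsəˈko]

/d/ (word-initial) fails the environment for rule 1, so it stays [d].
/a/ (between /d/ and /ʃ/) occurs in an unstressed syllable → [ə] by rule 4.
/ʃ/ meets the environment for rule 2 (between two vowels) → [ʒ].
/i/ (between /ʃ/ and /p/) occurs in an unstressed syllable → [ə] by rule 4.
/o/ — between /h/ and /n/, in an unstressed syllable — surfaces as [ə] (rule 4).
/n/ — between /o/ and /s/; rule 3 does not apply here → [n].
/s/ (between /n/ and /e/): rule 2 targets it, but not between two vowels → unchanged [s].
/e/ meets the environment for rule 4 (in an unstressed syllable) → [ə].
/o/ (word-final) is in the target of rule 4 but the environment (in an unstressed syllable) is not met → [o].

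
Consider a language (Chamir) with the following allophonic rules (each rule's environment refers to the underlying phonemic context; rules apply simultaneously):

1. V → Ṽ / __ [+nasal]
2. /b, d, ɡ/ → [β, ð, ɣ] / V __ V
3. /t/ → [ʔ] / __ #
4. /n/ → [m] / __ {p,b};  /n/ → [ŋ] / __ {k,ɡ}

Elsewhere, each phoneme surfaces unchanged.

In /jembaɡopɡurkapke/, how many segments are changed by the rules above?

Segments that undergo a rule: /e/ → [ẽ] (rule 1); /ɡ/ → [ɣ] (rule 2).
All other segments surface unchanged.

2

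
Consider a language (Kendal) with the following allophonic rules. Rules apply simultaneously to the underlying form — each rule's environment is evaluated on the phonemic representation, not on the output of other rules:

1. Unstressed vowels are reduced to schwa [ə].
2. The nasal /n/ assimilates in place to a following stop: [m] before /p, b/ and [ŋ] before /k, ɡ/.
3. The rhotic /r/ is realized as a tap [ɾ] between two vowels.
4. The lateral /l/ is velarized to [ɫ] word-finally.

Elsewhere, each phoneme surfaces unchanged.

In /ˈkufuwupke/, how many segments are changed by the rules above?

Segments that undergo a rule: /u/ → [ə] (rule 1); /u/ → [ə] (rule 1); /e/ → [ə] (rule 1).
All other segments surface unchanged.

3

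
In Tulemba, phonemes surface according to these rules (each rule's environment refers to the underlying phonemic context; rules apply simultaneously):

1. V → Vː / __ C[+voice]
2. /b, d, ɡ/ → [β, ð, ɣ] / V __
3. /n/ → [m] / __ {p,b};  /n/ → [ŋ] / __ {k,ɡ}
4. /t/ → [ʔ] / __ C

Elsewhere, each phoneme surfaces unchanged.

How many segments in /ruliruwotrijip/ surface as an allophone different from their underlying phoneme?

Segments that undergo a rule: /u/ → [uː] (rule 1); /i/ → [iː] (rule 1); /u/ → [uː] (rule 1); /t/ → [ʔ] (rule 4); /i/ → [iː] (rule 1).
All other segments surface unchanged.

5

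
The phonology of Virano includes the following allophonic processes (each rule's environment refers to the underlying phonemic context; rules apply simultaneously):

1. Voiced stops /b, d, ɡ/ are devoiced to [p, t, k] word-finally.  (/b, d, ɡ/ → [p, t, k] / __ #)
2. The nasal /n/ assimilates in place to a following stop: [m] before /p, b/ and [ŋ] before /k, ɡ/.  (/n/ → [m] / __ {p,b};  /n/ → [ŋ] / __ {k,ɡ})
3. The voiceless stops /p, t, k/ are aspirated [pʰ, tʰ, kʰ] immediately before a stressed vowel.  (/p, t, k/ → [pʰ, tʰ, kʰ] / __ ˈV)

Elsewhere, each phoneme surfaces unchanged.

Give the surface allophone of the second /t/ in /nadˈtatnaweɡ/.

/t/ (between /a/ and /n/): rule 3 targets it, but not immediately before a stressed vowel → unchanged [t].

[t]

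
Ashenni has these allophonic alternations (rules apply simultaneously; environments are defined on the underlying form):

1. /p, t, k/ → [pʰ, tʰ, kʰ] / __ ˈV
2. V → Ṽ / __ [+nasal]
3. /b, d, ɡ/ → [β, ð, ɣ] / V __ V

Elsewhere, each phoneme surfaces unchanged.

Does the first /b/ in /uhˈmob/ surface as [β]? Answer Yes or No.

/b/ — word-final; rule 3 does not apply here → [b].
The actual realization is [b], not [β].

No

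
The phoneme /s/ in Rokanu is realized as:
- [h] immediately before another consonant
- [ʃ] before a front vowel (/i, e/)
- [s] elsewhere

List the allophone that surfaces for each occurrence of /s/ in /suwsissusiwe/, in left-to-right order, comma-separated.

[s], [ʃ], [h], [s], [ʃ]

Occurrence 1 (position 1): no conditioning environment matches → elsewhere allophone [s].
Occurrence 2 (position 4): before a front vowel (/i, e/) → [ʃ].
Occurrence 3 (position 6): immediately before another consonant → [h].
Occurrence 4 (position 7): no conditioning environment matches → elsewhere allophone [s].
Occurrence 5 (position 9): before a front vowel (/i, e/) → [ʃ].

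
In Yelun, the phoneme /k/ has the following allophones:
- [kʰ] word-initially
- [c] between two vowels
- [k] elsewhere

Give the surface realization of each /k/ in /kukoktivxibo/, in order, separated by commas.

Occurrence 1 (position 1): word-initially → [kʰ].
Occurrence 2 (position 3): between two vowels → [c].
Occurrence 3 (position 5): no conditioning environment matches → elsewhere allophone [k].

[kʰ], [c], [k]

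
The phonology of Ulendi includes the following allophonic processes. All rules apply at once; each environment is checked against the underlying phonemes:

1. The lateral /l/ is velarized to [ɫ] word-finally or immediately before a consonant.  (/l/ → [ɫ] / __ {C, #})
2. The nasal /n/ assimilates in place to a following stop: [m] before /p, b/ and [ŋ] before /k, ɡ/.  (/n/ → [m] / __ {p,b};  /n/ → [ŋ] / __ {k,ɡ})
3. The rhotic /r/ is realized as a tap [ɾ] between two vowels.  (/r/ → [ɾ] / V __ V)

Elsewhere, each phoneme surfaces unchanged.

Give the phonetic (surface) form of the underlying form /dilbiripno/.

/l/ (between /i/ and /b/): word-finally or immediately before a consonant, so rule 1 applies → [ɫ].
/r/ — between /i/ and /i/, between two vowels — surfaces as [ɾ] (rule 3).
/n/ — between /p/ and /o/; rule 2 does not apply here → [n].

[diɫbiɾipno]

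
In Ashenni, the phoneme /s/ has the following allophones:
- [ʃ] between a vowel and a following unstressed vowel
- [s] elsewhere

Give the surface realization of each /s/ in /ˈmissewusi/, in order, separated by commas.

Occurrence 1 (position 3): no conditioning environment matches → elsewhere allophone [s].
Occurrence 2 (position 4): no conditioning environment matches → elsewhere allophone [s].
Occurrence 3 (position 8): between a vowel and a following unstressed vowel → [ʃ].

[s], [s], [ʃ]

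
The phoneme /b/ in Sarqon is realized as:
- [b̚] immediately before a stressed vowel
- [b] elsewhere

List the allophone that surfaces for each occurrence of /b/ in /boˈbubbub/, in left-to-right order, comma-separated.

[b], [b̚], [b], [b], [b]

Occurrence 1 (position 1): no conditioning environment matches → elsewhere allophone [b].
Occurrence 2 (position 3): immediately before a stressed vowel → [b̚].
Occurrence 3 (position 5): no conditioning environment matches → elsewhere allophone [b].
Occurrence 4 (position 6): no conditioning environment matches → elsewhere allophone [b].
Occurrence 5 (position 8): no conditioning environment matches → elsewhere allophone [b].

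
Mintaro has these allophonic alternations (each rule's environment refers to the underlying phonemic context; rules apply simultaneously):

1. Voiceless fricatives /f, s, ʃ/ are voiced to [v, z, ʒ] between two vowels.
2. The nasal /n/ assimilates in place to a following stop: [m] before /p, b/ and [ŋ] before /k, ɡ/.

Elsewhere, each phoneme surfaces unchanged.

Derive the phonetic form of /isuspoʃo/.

/i/ (word-initial): no rule targets it → [i].
/s/ (between /i/ and /u/) occurs between two vowels → [z] by rule 1.
/u/ — not in any rule's target class → [u].
/s/ — between /u/ and /p/; rule 1 does not apply here → [s].
/p/ — not in any rule's target class → [p].
/o/ (between /p/ and /ʃ/) is unaffected → [o].
/ʃ/ — between /o/ and /o/, between two vowels — surfaces as [ʒ] (rule 1).
/o/ — not in any rule's target class → [o].

[izuspoʒo]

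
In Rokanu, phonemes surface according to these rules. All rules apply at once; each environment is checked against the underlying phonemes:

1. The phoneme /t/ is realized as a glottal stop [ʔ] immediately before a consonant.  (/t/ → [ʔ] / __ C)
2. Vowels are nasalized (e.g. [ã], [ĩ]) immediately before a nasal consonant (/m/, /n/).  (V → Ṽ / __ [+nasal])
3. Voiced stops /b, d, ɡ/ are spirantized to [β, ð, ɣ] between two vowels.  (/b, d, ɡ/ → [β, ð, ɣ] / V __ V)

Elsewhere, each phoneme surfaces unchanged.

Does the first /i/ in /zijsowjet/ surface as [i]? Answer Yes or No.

/i/ — between /z/ and /j/; rule 2 does not apply here → [i].
The actual realization is [i], which matches [i].

Yes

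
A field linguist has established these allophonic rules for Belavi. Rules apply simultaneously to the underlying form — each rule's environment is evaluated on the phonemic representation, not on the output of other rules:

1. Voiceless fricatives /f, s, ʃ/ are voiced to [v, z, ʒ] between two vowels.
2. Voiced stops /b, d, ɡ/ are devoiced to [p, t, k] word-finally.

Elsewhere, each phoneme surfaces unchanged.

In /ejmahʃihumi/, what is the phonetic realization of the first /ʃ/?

[ʃ]

/ʃ/ (between /h/ and /i/) fails the environment for rule 1, so it stays [ʃ].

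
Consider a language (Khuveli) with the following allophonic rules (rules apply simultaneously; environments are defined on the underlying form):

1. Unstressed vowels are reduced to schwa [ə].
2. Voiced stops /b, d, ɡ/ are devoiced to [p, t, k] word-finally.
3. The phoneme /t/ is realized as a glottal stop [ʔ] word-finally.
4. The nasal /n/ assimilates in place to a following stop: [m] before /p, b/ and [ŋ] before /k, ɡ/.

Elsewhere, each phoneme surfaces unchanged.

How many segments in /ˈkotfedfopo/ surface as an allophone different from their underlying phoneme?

3

Segments that undergo a rule: /e/ → [ə] (rule 1); /o/ → [ə] (rule 1); /o/ → [ə] (rule 1).
All other segments surface unchanged.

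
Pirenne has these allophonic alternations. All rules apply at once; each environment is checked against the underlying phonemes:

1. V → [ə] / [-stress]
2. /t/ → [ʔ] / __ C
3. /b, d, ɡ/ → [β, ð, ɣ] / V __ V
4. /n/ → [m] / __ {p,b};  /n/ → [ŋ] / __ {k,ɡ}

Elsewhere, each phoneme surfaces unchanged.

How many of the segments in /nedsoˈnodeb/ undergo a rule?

4

Segments that undergo a rule: /e/ → [ə] (rule 1); /o/ → [ə] (rule 1); /d/ → [ð] (rule 3); /e/ → [ə] (rule 1).
All other segments surface unchanged.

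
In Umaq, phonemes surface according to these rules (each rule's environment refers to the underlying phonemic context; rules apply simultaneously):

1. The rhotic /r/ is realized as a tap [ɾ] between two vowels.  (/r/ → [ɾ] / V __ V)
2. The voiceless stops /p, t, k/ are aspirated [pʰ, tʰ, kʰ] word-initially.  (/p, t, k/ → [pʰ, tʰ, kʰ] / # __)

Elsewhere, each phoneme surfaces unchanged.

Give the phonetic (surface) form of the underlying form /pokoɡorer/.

[pʰokoɡoɾer]

Rule 2 applies to /p/ (word-initial: word-initially) → [pʰ].
/o/ — not in any rule's target class → [o].
/k/ (between /o/ and /o/) is in the target of rule 2 but the environment (word-initially) is not met → [k].
/o/ stays [o].
/ɡ/ — not in any rule's target class → [ɡ].
/o/ — not in any rule's target class → [o].
Rule 1 applies to /r/ (between /o/ and /e/: between two vowels) → [ɾ].
/e/ stays [e].
/r/ (word-final) fails the environment for rule 1, so it stays [r].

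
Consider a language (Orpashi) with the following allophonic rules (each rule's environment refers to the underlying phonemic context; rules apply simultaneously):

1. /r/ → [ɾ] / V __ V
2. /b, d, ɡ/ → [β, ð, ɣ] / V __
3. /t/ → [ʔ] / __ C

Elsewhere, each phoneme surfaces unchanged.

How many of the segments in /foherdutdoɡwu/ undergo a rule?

Segments that undergo a rule: /t/ → [ʔ] (rule 3); /ɡ/ → [ɣ] (rule 2).
All other segments surface unchanged.

2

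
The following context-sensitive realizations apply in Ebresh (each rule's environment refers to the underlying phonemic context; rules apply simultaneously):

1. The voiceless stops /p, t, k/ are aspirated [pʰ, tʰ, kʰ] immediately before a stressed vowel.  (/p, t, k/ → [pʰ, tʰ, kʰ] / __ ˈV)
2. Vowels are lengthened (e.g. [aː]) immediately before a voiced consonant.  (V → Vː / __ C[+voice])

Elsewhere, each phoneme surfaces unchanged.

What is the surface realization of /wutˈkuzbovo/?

/w/ (word-initial) is unaffected → [w].
/u/ (between /w/ and /t/): rule 2 targets it, but not before a voiced consonant → unchanged [u].
/t/ (between /u/ and /k/) fails the environment for rule 1, so it stays [t].
/k/ meets the environment for rule 1 (immediately before a stressed vowel) → [kʰ].
/u/ — between /k/ and /z/, before a voiced consonant — surfaces as [uː] (rule 2).
/z/ — not in any rule's target class → [z].
/b/ (between /z/ and /o/) is unaffected → [b].
Rule 2 applies to /o/ (between /b/ and /v/: before a voiced consonant) → [oː].
/v/ — not in any rule's target class → [v].
/o/ (word-final) is in the target of rule 2 but the environment (before a voiced consonant) is not met → [o].

[wutˈkʰuːzboːvo]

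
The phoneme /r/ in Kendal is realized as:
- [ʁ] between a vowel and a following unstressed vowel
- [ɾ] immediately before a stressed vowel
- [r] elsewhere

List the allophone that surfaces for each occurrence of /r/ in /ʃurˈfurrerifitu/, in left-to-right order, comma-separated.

Occurrence 1 (position 3): no conditioning environment matches → elsewhere allophone [r].
Occurrence 2 (position 6): no conditioning environment matches → elsewhere allophone [r].
Occurrence 3 (position 7): no conditioning environment matches → elsewhere allophone [r].
Occurrence 4 (position 9): between a vowel and a following unstressed vowel → [ʁ].

[r], [r], [r], [ʁ]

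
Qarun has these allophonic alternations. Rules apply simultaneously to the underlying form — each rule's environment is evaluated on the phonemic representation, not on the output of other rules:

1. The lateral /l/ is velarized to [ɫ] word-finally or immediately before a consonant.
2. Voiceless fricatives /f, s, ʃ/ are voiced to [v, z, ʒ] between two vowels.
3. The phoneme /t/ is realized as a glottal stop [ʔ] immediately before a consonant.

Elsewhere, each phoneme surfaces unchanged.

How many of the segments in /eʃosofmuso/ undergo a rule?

3

Segments that undergo a rule: /ʃ/ → [ʒ] (rule 2); /s/ → [z] (rule 2); /s/ → [z] (rule 2).
All other segments surface unchanged.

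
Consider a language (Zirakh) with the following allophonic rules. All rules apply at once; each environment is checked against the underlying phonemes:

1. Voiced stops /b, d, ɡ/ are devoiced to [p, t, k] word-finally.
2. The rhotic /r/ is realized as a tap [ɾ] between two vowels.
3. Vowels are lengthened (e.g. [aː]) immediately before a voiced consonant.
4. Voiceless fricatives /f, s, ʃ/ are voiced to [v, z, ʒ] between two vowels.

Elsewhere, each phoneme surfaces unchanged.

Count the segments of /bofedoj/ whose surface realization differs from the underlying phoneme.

3

Segments that undergo a rule: /f/ → [v] (rule 4); /e/ → [eː] (rule 3); /o/ → [oː] (rule 3).
All other segments surface unchanged.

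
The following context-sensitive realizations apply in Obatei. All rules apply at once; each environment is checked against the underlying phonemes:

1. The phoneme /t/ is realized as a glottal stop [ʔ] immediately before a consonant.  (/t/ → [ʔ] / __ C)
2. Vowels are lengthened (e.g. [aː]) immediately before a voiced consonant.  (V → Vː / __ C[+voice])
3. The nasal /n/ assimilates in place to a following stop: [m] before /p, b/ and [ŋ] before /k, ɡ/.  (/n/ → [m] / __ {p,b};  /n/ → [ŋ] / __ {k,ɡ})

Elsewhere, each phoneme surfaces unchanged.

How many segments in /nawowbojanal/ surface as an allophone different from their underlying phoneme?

Segments that undergo a rule: /a/ → [aː] (rule 2); /o/ → [oː] (rule 2); /o/ → [oː] (rule 2); /a/ → [aː] (rule 2); /a/ → [aː] (rule 2).
All other segments surface unchanged.

5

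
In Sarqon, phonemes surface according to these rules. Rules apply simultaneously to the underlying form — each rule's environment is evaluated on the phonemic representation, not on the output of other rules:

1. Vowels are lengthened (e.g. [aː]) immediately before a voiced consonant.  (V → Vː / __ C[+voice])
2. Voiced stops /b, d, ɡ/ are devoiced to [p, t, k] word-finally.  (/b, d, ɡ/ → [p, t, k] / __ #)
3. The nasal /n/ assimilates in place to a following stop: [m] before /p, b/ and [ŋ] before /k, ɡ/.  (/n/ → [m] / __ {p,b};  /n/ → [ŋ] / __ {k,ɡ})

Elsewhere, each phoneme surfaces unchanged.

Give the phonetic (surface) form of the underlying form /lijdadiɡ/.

/l/ (word-initial): no rule targets it → [l].
Rule 1 applies to /i/ (between /l/ and /j/: before a voiced consonant) → [iː].
/j/ — not in any rule's target class → [j].
/d/ (between /j/ and /a/) is in the target of rule 2 but the environment (word-finally) is not met → [d].
Rule 1 applies to /a/ (between /d/ and /d/: before a voiced consonant) → [aː].
/d/ (between /a/ and /i/): rule 2 targets it, but not word-finally → unchanged [d].
/i/ — between /d/ and /ɡ/, before a voiced consonant — surfaces as [iː] (rule 1).
/ɡ/ — word-final, word-finally — surfaces as [k] (rule 2).

[liːjdaːdiːk]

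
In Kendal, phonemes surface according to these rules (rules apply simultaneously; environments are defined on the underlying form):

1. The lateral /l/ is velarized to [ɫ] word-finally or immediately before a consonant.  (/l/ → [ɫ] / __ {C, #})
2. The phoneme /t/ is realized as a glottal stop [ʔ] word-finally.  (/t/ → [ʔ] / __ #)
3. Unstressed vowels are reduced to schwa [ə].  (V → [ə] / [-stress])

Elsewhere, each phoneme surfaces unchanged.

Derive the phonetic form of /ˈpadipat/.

/p/ (word-initial) is unaffected → [p].
/a/ — between /p/ and /d/; rule 3 does not apply here → [a].
/d/ (between /a/ and /i/): no rule targets it → [d].
/i/ meets the environment for rule 3 (in an unstressed syllable) → [ə].
/p/ (between /i/ and /a/): no rule targets it → [p].
Rule 3 applies to /a/ (between /p/ and /t/: in an unstressed syllable) → [ə].
/t/ (word-final): word-finally, so rule 2 applies → [ʔ].

[ˈpadəpəʔ]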